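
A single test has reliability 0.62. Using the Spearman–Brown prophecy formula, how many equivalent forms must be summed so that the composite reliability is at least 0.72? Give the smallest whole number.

k ≥ ρ*(1−ρ₁)/(ρ₁(1−ρ*)) = 0.72·0.38 / (0.62·0.28) = 1.576.
Smallest integer k = 2.

2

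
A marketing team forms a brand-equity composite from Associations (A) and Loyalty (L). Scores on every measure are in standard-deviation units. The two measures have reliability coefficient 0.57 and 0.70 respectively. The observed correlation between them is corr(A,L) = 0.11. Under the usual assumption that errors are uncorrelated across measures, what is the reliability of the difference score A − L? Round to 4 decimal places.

Var(A−L) = 1 + 1 − 2·0.11 = 2 − 0.22 = 1.78.
Because errors are independent across components, Cov(Tᵢ,Tⱼ) = Cov(Xᵢ,Xⱼ); the off-diagonal part of the true-score variance is the same as above.
True-score variance = [0.57 + 0.70] − 0.22 = 1.27 − 0.22 = 1.05.
Reliability = 1.05 / 1.78 = 0.5899.

0.5899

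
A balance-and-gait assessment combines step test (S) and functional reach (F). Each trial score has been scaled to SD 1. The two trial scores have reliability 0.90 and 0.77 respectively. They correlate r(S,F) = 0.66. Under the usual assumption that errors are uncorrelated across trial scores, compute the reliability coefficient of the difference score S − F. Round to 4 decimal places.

0.5147

Var(S−F) = 1 + 1 − 2·0.66 = 2 − 1.32 = 0.68.
Under uncorrelated errors the observed covariances equal the true-score covariances, so only the own-variance terms attenuate.
True-score variance = [0.90 + 0.77] − 1.32 = 1.67 − 1.32 = 0.35.
Reliability = 0.35 / 0.68 = 0.5147.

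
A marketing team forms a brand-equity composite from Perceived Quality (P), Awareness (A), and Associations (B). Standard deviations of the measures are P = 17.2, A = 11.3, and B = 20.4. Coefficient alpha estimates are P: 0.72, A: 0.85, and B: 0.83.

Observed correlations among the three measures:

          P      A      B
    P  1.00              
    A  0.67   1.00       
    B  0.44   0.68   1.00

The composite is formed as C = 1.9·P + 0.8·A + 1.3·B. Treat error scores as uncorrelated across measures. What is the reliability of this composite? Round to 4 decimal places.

0.8709

Var(C) = 1.9²·17.2² + 0.8²·11.3² + 1.3²·20.4² + 2·[1.52·17.2·11.3·0.67 + 2.47·17.2·20.4·0.44 + 1.04·11.3·20.4·0.68] = 1853.01 + 1484.59 = 3337.61.
Under uncorrelated errors the observed covariances equal the true-score covariances, so only the own-variance terms attenuate.
True-score variance = [1.9²·17.2²·0.72 + 0.8²·11.3²·0.85 + 1.3²·20.4²·0.83] + 1484.59 = 1422.16 + 1484.59 = 2906.75.
Reliability = 2906.75 / 3337.61 = 0.8709.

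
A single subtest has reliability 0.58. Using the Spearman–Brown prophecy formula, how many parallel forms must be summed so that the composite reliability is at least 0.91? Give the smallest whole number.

k ≥ ρ*(1−ρ₁)/(ρ₁(1−ρ*)) = 0.91·0.42 / (0.58·0.09) = 7.322.
Smallest integer k = 8.

8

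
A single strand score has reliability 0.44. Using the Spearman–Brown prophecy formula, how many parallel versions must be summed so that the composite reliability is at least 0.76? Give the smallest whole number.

k ≥ ρ*(1−ρ₁)/(ρ₁(1−ρ*)) = 0.76·0.56 / (0.44·0.24) = 4.030.
Smallest integer k = 5.

5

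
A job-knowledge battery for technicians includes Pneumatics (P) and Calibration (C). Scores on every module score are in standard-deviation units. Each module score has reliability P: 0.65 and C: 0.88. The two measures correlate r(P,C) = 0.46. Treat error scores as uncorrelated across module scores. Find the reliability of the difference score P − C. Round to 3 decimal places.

0.565

Var(P−C) = 1 + 1 − 2·0.46 = 2 − 0.92 = 1.08.
Under uncorrelated errors the observed covariances equal the true-score covariances, so only the own-variance terms attenuate.
True-score variance = [0.65 + 0.88] − 0.92 = 1.53 − 0.92 = 0.61.
Reliability = 0.61 / 1.08 = 0.565.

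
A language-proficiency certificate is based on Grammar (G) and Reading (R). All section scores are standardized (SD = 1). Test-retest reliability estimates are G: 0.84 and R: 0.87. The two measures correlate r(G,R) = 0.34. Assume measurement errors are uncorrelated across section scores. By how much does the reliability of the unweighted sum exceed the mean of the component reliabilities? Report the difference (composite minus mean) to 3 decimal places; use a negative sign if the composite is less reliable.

Var(sum) = 2 + 0.68 = 2.68; true-score variance = 1.71 + 0.68 = 2.39; composite reliability = 0.8918.
Mean component reliability = 0.8550.
Difference = 0.8918 − 0.8550 = 0.037.

0.037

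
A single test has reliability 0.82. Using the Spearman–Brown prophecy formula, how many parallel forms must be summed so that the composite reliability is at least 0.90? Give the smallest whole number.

k ≥ ρ*(1−ρ₁)/(ρ₁(1−ρ*)) = 0.90·0.18 / (0.82·0.10) = 1.976.
Smallest integer k = 2.

2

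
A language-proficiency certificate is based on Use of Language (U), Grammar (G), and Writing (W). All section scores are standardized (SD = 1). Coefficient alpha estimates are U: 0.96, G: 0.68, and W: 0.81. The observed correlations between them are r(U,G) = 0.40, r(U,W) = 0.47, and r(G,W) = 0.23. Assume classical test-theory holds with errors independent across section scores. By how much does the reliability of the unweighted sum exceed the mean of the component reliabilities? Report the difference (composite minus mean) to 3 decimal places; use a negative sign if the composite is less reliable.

0.078

Var(sum) = 3 + 2.2 = 5.2; true-score variance = 2.45 + 2.2 = 4.65; composite reliability = 0.8942.
Mean component reliability = 0.8167.
Difference = 0.8942 − 0.8167 = 0.078.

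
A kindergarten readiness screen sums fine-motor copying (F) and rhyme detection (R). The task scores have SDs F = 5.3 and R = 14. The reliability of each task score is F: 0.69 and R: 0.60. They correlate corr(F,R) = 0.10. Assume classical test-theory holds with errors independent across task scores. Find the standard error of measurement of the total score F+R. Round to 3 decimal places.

9.333

Var(total) = 224.09 + 14.84 = 238.93.
True-score variance = 136.982 + 14.84 = 151.822, so reliability = 0.6354.
Error variance = 238.93 − 151.822 = 87.1079; SEM = √87.1079 = 9.333.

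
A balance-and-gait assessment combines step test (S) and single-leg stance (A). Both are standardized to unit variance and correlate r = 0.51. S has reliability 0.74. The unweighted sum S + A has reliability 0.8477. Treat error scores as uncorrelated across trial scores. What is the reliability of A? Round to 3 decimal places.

0.800

Var(S+A) = 2 + 2·0.51 = 3.020.
True-score variance = ρ_S + ρ_A + 2·0.51, so 0.8477 = (0.74 + ρ_A + 1.02) / 3.020.
ρ_A = 0.8477·3.020 − 0.74 − 1.02 = 0.800.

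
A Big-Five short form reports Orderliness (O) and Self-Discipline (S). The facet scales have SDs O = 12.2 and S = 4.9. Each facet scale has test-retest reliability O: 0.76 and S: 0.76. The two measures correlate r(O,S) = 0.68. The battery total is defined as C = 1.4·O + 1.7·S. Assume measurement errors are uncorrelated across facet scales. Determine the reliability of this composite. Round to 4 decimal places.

Var(C) = 1.4²·12.2² + 1.7²·4.9² + 2·[2.38·12.2·4.9·0.68] = 361.115 + 193.496 = 554.611.
Under uncorrelated errors the observed covariances equal the true-score covariances, so only the own-variance terms attenuate.
True-score variance = [1.4²·12.2²·0.76 + 1.7²·4.9²·0.76] + 193.496 = 274.448 + 193.496 = 467.944.
Reliability = 467.944 / 554.611 = 0.8437.

0.8437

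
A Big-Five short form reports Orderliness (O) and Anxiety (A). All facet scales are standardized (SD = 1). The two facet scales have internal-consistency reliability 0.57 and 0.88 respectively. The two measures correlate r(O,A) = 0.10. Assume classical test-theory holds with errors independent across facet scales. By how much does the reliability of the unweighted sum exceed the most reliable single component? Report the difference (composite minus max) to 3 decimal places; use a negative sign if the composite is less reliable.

-0.130

Var(sum) = 2 + 0.2 = 2.2; true-score variance = 1.45 + 0.2 = 1.65; composite reliability = 0.7500.
Max component reliability = 0.8800.
Difference = 0.7500 − 0.8800 = -0.130.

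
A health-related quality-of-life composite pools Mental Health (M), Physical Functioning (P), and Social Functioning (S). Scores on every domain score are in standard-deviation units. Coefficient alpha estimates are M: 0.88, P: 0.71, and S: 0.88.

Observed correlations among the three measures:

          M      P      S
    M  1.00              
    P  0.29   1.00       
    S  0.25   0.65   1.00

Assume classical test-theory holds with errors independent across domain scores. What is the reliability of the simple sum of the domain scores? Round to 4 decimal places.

0.9015

Var(M+P+S) = 3 + 2·[0.29 + 0.25 + 0.65] = 3 + 2.38 = 5.38.
With uncorrelated errors the cross-covariances are all true-score covariance, so they carry over unchanged; only the diagonal terms shrink to ρᵢσᵢ².
True-score variance = [0.88 + 0.71 + 0.88] + 2.38 = 2.47 + 2.38 = 4.85.
Reliability = 4.85 / 5.38 = 0.9015.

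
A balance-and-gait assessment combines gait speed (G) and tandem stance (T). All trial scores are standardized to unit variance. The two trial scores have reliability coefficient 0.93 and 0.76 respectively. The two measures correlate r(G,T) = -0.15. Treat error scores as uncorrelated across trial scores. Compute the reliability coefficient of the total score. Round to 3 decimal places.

0.818

Var(G+T) = 2 + 2·[(-0.15)] = 2 − 0.3 = 1.7.
Under uncorrelated errors the observed covariances equal the true-score covariances, so only the own-variance terms attenuate.
True-score variance = [0.93 + 0.76] − 0.3 = 1.69 − 0.3 = 1.39.
Reliability = 1.39 / 1.7 = 0.818.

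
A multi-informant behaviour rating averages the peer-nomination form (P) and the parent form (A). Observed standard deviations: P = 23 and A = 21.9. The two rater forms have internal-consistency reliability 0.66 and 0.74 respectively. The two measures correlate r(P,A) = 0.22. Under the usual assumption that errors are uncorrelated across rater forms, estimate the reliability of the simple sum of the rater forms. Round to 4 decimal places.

0.7524

Var(P+A) = 23² + 21.9² + 2·[23·21.9·0.22] = 1008.61 + 221.628 = 1230.24.
Under uncorrelated errors the observed covariances equal the true-score covariances, so only the own-variance terms attenuate.
True-score variance = [23²·0.66 + 21.9²·0.74] + 221.628 = 704.051 + 221.628 = 925.679.
Reliability = 925.679 / 1230.24 = 0.7524.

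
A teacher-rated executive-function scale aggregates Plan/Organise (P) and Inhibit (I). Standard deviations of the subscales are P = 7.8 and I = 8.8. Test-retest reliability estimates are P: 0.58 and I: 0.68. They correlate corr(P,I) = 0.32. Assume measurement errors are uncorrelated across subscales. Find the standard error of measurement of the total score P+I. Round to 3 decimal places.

Var(total) = 138.28 + 43.9296 = 182.21.
True-score variance = 87.9464 + 43.9296 = 131.876, so reliability = 0.7238.
Error variance = 182.21 − 131.876 = 50.3336; SEM = √50.3336 = 7.095.

7.095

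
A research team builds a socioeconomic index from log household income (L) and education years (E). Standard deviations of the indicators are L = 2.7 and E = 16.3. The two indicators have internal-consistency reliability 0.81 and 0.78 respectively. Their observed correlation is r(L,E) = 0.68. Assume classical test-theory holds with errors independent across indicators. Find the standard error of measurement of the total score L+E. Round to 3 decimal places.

7.735

Var(total) = 272.98 + 59.8536 = 332.834.
True-score variance = 213.143 + 59.8536 = 272.997, so reliability = 0.8202.
Error variance = 332.834 − 272.997 = 59.8369; SEM = √59.8369 = 7.735.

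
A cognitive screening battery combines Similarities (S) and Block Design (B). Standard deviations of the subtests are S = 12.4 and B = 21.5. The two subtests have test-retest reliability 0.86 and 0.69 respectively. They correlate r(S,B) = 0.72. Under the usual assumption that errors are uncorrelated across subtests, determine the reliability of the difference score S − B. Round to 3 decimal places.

Var(S−B) = 12.4² + 21.5² − 2·12.4·21.5·0.72 = 616.01 − 383.904 = 232.106.
With uncorrelated errors the cross-covariances are all true-score covariance, so they carry over unchanged; only the diagonal terms shrink to ρᵢσᵢ².
True-score variance = [12.4²·0.86 + 21.5²·0.69] − 383.904 = 451.186 − 383.904 = 67.2821.
Reliability = 67.2821 / 232.106 = 0.290.

0.290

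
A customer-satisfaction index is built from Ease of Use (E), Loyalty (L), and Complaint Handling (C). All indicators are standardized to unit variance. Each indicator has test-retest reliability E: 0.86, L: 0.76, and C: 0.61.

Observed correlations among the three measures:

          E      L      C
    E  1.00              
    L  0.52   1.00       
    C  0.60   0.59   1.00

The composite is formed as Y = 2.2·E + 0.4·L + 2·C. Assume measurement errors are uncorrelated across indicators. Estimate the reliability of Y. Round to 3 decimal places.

0.859

Var(Y) = 2.2² + 0.4² + 2² + 2·[0.88·0.52 + 4.4·0.60 + 0.8·0.59] = 9 + 7.1392 = 16.1392.
Under uncorrelated errors the observed covariances equal the true-score covariances, so only the own-variance terms attenuate.
True-score variance = [2.2²·0.86 + 0.4²·0.76 + 2²·0.61] + 7.1392 = 6.724 + 7.1392 = 13.8632.
Reliability = 13.8632 / 16.1392 = 0.859.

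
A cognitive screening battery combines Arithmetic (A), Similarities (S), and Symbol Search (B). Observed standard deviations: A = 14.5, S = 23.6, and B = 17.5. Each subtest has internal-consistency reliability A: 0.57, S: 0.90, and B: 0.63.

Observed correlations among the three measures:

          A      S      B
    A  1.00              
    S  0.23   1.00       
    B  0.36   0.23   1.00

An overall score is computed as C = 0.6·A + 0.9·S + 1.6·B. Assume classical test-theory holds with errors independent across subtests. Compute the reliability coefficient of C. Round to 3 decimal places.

Var(C) = 0.6²·14.5² + 0.9²·23.6² + 1.6²·17.5² + 2·[0.54·14.5·23.6·0.23 + 0.96·14.5·17.5·0.36 + 1.44·23.6·17.5·0.23] = 1310.83 + 533.966 = 1844.79.
Because errors are independent across components, Cov(Tᵢ,Tⱼ) = Cov(Xᵢ,Xⱼ); the off-diagonal part of the true-score variance is the same as above.
True-score variance = [0.6²·14.5²·0.57 + 0.9²·23.6²·0.90 + 1.6²·17.5²·0.63] + 533.966 = 943.087 + 533.966 = 1477.05.
Reliability = 1477.05 / 1844.79 = 0.801.

0.801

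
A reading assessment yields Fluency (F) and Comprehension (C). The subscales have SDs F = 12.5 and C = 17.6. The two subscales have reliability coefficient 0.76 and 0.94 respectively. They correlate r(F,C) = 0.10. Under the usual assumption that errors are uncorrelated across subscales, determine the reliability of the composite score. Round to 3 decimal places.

Var(F+C) = 12.5² + 17.6² + 2·[12.5·17.6·0.10] = 466.01 + 44 = 510.01.
Because errors are independent across components, Cov(Tᵢ,Tⱼ) = Cov(Xᵢ,Xⱼ); the off-diagonal part of the true-score variance is the same as above.
True-score variance = [12.5²·0.76 + 17.6²·0.94] + 44 = 409.924 + 44 = 453.924.
Reliability = 453.924 / 510.01 = 0.890.

0.890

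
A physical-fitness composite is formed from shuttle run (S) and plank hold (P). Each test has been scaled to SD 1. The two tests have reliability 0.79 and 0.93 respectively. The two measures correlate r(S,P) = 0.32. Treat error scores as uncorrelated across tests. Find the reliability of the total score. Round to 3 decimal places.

Var(S+P) = 2 + 2·[0.32] = 2 + 0.64 = 2.64.
Under uncorrelated errors the observed covariances equal the true-score covariances, so only the own-variance terms attenuate.
True-score variance = [0.79 + 0.93] + 0.64 = 1.72 + 0.64 = 2.36.
Reliability = 2.36 / 2.64 = 0.894.

0.894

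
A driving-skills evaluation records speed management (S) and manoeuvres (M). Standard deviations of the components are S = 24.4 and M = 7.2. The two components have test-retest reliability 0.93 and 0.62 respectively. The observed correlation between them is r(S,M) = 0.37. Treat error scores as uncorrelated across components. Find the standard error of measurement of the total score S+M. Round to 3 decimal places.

7.834

Var(total) = 647.2 + 130.003 = 777.203.
True-score variance = 585.826 + 130.003 = 715.829, so reliability = 0.9210.
Error variance = 777.203 − 715.829 = 61.3744; SEM = √61.3744 = 7.834.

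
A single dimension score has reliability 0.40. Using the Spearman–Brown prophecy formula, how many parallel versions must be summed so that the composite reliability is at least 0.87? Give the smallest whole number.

11

k ≥ ρ*(1−ρ₁)/(ρ₁(1−ρ*)) = 0.87·0.60 / (0.40·0.13) = 10.038.
Smallest integer k = 11.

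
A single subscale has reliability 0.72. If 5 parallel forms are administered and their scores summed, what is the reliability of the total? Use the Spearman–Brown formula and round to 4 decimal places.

0.9278

ρ_k = kρ / (1 + (k−1)ρ) = 5·0.72 / (1 + 4·0.72) = 3.600 / 3.880 = 0.9278.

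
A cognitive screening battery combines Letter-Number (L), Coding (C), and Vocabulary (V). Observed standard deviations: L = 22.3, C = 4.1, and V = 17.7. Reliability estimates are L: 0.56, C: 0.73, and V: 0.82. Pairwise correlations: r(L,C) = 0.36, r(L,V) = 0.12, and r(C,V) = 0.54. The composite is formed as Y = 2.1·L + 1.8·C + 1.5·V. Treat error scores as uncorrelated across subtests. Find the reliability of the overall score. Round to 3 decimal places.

Var(Y) = 2.1²·22.3² + 1.8²·4.1² + 1.5²·17.7² + 2·[3.78·22.3·4.1·0.36 + 3.15·22.3·17.7·0.12 + 2.7·4.1·17.7·0.54] = 2952.42 + 758.851 = 3711.27.
With uncorrelated errors the cross-covariances are all true-score covariance, so they carry over unchanged; only the diagonal terms shrink to ρᵢσᵢ².
True-score variance = [2.1²·22.3²·0.56 + 1.8²·4.1²·0.73 + 1.5²·17.7²·0.82] + 758.851 = 1845.89 + 758.851 = 2604.74.
Reliability = 2604.74 / 3711.27 = 0.702.

0.702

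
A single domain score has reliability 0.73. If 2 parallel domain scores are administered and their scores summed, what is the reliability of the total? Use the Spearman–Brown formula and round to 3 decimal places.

0.844

ρ_k = kρ / (1 + (k−1)ρ) = 2·0.73 / (1 + 1·0.73) = 1.460 / 1.730 = 0.844.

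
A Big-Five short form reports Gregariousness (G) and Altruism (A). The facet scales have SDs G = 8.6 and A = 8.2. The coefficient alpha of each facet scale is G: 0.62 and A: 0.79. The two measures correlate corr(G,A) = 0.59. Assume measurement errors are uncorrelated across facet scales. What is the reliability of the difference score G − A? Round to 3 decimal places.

Var(G−A) = 8.6² + 8.2² − 2·8.6·8.2·0.59 = 141.2 − 83.2136 = 57.9864.
Because errors are independent across components, Cov(Tᵢ,Tⱼ) = Cov(Xᵢ,Xⱼ); the off-diagonal part of the true-score variance is the same as above.
True-score variance = [8.6²·0.62 + 8.2²·0.79] − 83.2136 = 98.9748 − 83.2136 = 15.7612.
Reliability = 15.7612 / 57.9864 = 0.272.

0.272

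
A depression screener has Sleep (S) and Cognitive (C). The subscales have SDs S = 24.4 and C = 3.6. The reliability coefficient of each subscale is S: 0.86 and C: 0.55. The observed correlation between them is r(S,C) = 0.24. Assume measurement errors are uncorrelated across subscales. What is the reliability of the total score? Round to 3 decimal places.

0.863

Var(S+C) = 24.4² + 3.6² + 2·[24.4·3.6·0.24] = 608.32 + 42.1632 = 650.483.
Under uncorrelated errors the observed covariances equal the true-score covariances, so only the own-variance terms attenuate.
True-score variance = [24.4²·0.86 + 3.6²·0.55] + 42.1632 = 519.138 + 42.1632 = 561.301.
Reliability = 561.301 / 650.483 = 0.863.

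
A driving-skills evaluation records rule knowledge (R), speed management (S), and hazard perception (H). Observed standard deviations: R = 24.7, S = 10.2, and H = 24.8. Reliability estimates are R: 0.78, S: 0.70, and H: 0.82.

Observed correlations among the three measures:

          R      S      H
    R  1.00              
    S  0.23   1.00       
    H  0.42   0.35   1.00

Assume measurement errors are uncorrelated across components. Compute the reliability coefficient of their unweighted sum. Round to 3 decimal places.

Var(R+S+H) = 24.7² + 10.2² + 24.8² + 2·[24.7·10.2·0.23 + 24.7·24.8·0.42 + 10.2·24.8·0.35] = 1329.17 + 807.515 = 2136.68.
With uncorrelated errors the cross-covariances are all true-score covariance, so they carry over unchanged; only the diagonal terms shrink to ρᵢσᵢ².
True-score variance = [24.7²·0.78 + 10.2²·0.70 + 24.8²·0.82] + 807.515 = 1053.03 + 807.515 = 1860.55.
Reliability = 1860.55 / 2136.68 = 0.871.

0.871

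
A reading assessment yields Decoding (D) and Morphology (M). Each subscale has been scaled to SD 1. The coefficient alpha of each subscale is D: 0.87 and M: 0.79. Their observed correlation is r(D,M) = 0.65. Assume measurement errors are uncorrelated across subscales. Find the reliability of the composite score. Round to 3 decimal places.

0.897

Var(D+M) = 2 + 2·[0.65] = 2 + 1.3 = 3.3.
Because errors are independent across components, Cov(Tᵢ,Tⱼ) = Cov(Xᵢ,Xⱼ); the off-diagonal part of the true-score variance is the same as above.
True-score variance = [0.87 + 0.79] + 1.3 = 1.66 + 1.3 = 2.96.
Reliability = 2.96 / 3.3 = 0.897.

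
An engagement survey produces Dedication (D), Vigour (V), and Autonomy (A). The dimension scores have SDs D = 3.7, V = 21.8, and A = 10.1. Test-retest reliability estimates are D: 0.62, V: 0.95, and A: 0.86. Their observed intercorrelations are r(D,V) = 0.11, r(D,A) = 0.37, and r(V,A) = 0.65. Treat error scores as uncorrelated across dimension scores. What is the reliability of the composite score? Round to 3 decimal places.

0.953

Var(D+V+A) = 3.7² + 21.8² + 10.1² + 2·[3.7·21.8·0.11 + 3.7·10.1·0.37 + 21.8·10.1·0.65] = 590.94 + 331.633 = 922.573.
With uncorrelated errors the cross-covariances are all true-score covariance, so they carry over unchanged; only the diagonal terms shrink to ρᵢσᵢ².
True-score variance = [3.7²·0.62 + 21.8²·0.95 + 10.1²·0.86] + 331.633 = 547.694 + 331.633 = 879.327.
Reliability = 879.327 / 922.573 = 0.953.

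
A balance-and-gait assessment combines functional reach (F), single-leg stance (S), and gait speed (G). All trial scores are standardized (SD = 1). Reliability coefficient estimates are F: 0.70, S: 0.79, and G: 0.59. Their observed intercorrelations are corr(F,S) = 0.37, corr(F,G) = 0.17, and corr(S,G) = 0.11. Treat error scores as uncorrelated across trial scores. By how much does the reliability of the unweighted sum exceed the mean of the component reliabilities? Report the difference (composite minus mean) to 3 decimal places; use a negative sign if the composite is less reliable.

Var(sum) = 3 + 1.3 = 4.3; true-score variance = 2.08 + 1.3 = 3.38; composite reliability = 0.7860.
Mean component reliability = 0.6933.
Difference = 0.7860 − 0.6933 = 0.093.

0.093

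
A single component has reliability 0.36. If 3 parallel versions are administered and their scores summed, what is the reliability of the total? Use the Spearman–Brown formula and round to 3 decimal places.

0.628

ρ_k = kρ / (1 + (k−1)ρ) = 3·0.36 / (1 + 2·0.36) = 1.080 / 1.720 = 0.628.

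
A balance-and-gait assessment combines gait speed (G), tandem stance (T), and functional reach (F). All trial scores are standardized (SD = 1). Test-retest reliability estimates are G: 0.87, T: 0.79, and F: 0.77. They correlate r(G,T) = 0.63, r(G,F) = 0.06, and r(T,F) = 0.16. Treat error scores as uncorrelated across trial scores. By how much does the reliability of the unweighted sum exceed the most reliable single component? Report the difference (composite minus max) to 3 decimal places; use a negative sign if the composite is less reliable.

Var(sum) = 3 + 1.7 = 4.7; true-score variance = 2.43 + 1.7 = 4.13; composite reliability = 0.8787.
Max component reliability = 0.8700.
Difference = 0.8787 − 0.8700 = 0.009.

0.009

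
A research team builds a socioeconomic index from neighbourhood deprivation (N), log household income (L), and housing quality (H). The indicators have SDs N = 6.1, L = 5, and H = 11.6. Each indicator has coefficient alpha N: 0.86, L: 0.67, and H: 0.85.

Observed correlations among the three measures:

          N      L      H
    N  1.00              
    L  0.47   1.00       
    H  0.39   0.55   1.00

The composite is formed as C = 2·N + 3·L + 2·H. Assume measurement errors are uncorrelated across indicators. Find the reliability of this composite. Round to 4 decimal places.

Var(C) = 2²·6.1² + 3²·5² + 2²·11.6² + 2·[6·6.1·5·0.47 + 4·6.1·11.6·0.39 + 6·5·11.6·0.55] = 912.08 + 775.591 = 1687.67.
With uncorrelated errors the cross-covariances are all true-score covariance, so they carry over unchanged; only the diagonal terms shrink to ρᵢσᵢ².
True-score variance = [2²·6.1²·0.86 + 3²·5²·0.67 + 2²·11.6²·0.85] + 775.591 = 736.256 + 775.591 = 1511.85.
Reliability = 1511.85 / 1687.67 = 0.8958.

0.8958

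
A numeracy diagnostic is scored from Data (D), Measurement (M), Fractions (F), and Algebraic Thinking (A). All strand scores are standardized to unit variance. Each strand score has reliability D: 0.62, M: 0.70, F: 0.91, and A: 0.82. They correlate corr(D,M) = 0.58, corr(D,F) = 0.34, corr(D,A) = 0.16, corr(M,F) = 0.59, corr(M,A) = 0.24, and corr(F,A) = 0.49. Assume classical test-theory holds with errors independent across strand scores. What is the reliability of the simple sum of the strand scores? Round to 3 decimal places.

0.892

Var(D+M+F+A) = 4 + 2·[0.58 + 0.34 + 0.16 + 0.59 + 0.24 + 0.49] = 4 + 4.8 = 8.8.
With uncorrelated errors the cross-covariances are all true-score covariance, so they carry over unchanged; only the diagonal terms shrink to ρᵢσᵢ².
True-score variance = [0.62 + 0.70 + 0.91 + 0.82] + 4.8 = 3.05 + 4.8 = 7.85.
Reliability = 7.85 / 8.8 = 0.892.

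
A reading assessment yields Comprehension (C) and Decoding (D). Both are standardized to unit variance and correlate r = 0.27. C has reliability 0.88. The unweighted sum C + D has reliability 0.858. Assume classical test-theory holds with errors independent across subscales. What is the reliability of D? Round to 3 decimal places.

Var(C+D) = 2 + 2·0.27 = 2.540.
True-score variance = ρ_C + ρ_D + 2·0.27, so 0.858 = (0.88 + ρ_D + 0.54) / 2.540.
ρ_D = 0.858·2.540 − 0.88 − 0.54 = 0.759.

0.759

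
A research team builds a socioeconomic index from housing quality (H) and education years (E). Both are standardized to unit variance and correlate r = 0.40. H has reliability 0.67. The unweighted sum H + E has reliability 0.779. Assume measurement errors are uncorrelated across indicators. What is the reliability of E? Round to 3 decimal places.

Var(H+E) = 2 + 2·0.40 = 2.800.
True-score variance = ρ_H + ρ_E + 2·0.40, so 0.779 = (0.67 + ρ_E + 0.80) / 2.800.
ρ_E = 0.779·2.800 − 0.67 − 0.80 = 0.711.

0.711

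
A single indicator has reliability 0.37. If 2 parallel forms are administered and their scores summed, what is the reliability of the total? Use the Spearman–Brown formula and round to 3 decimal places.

ρ_k = kρ / (1 + (k−1)ρ) = 2·0.37 / (1 + 1·0.37) = 0.740 / 1.370 = 0.540.

0.540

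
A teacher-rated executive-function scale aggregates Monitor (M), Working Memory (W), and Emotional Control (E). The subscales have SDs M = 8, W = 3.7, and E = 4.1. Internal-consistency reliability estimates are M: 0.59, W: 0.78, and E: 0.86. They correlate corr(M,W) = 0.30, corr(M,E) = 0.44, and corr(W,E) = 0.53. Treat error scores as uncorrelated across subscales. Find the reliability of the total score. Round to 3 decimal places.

Var(M+W+E) = 8² + 3.7² + 4.1² + 2·[8·3.7·0.30 + 8·4.1·0.44 + 3.7·4.1·0.53] = 94.5 + 62.7042 = 157.204.
Under uncorrelated errors the observed covariances equal the true-score covariances, so only the own-variance terms attenuate.
True-score variance = [8²·0.59 + 3.7²·0.78 + 4.1²·0.86] + 62.7042 = 62.8948 + 62.7042 = 125.599.
Reliability = 125.599 / 157.204 = 0.799.

0.799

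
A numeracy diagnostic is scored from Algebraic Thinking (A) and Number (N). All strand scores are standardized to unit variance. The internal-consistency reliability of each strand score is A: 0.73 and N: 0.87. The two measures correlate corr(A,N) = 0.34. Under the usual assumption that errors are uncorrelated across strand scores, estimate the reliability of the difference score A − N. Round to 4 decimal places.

Var(A−N) = 1 + 1 − 2·0.34 = 2 − 0.68 = 1.32.
Because errors are independent across components, Cov(Tᵢ,Tⱼ) = Cov(Xᵢ,Xⱼ); the off-diagonal part of the true-score variance is the same as above.
True-score variance = [0.73 + 0.87] − 0.68 = 1.6 − 0.68 = 0.92.
Reliability = 0.92 / 1.32 = 0.6970.

0.6970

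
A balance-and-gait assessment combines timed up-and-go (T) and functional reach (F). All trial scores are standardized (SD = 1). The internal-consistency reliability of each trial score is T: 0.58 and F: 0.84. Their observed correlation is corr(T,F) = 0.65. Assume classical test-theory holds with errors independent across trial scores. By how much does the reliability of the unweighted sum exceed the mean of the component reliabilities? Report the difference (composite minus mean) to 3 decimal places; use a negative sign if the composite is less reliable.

0.114

Var(sum) = 2 + 1.3 = 3.3; true-score variance = 1.42 + 1.3 = 2.72; composite reliability = 0.8242.
Mean component reliability = 0.7100.
Difference = 0.8242 − 0.7100 = 0.114.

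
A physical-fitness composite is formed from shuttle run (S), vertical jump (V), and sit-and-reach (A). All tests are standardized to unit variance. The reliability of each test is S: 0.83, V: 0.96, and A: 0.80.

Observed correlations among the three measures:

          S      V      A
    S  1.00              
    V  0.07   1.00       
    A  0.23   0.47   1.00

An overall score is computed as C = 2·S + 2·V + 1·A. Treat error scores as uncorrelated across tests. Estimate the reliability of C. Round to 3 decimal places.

Var(C) = 2² + 2² + 1 + 2·[4·0.07 + 2·0.23 + 2·0.47] = 9 + 3.36 = 12.36.
Under uncorrelated errors the observed covariances equal the true-score covariances, so only the own-variance terms attenuate.
True-score variance = [2²·0.83 + 2²·0.96 + 0.80] + 3.36 = 7.96 + 3.36 = 11.32.
Reliability = 11.32 / 12.36 = 0.916.

0.916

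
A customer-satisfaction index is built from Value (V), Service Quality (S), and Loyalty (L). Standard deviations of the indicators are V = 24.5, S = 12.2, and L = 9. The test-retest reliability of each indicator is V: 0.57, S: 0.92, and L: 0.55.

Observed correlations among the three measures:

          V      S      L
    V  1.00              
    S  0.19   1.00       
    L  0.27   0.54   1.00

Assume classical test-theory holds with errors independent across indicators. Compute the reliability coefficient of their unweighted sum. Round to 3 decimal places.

Var(V+S+L) = 24.5² + 12.2² + 9² + 2·[24.5·12.2·0.19 + 24.5·9·0.27 + 12.2·9·0.54] = 830.09 + 351.236 = 1181.33.
Under uncorrelated errors the observed covariances equal the true-score covariances, so only the own-variance terms attenuate.
True-score variance = [24.5²·0.57 + 12.2²·0.92 + 9²·0.55] + 351.236 = 523.625 + 351.236 = 874.861.
Reliability = 874.861 / 1181.33 = 0.741.

0.741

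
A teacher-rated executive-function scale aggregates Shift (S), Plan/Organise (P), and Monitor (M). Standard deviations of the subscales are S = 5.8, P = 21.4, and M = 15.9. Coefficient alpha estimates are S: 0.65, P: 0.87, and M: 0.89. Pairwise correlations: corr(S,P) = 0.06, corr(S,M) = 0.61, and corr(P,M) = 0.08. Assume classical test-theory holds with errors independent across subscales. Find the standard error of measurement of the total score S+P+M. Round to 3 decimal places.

9.956

Var(total) = 744.41 + 181.844 = 926.254.
True-score variance = 645.292 + 181.844 = 827.136, so reliability = 0.8930.
Error variance = 926.254 − 827.136 = 99.1179; SEM = √99.1179 = 9.956.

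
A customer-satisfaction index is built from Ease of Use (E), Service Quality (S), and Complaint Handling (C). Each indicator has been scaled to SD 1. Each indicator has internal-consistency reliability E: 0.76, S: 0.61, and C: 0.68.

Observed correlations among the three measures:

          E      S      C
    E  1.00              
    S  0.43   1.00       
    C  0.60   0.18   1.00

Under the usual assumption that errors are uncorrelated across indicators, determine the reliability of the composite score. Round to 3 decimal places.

Var(E+S+C) = 3 + 2·[0.43 + 0.60 + 0.18] = 3 + 2.42 = 5.42.
Under uncorrelated errors the observed covariances equal the true-score covariances, so only the own-variance terms attenuate.
True-score variance = [0.76 + 0.61 + 0.68] + 2.42 = 2.05 + 2.42 = 4.47.
Reliability = 4.47 / 5.42 = 0.825.

0.825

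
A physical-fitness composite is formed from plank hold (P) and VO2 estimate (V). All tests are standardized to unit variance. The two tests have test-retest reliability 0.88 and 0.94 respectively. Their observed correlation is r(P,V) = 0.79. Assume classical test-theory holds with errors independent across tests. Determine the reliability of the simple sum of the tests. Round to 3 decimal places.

Var(P+V) = 2 + 2·[0.79] = 2 + 1.58 = 3.58.
With uncorrelated errors the cross-covariances are all true-score covariance, so they carry over unchanged; only the diagonal terms shrink to ρᵢσᵢ².
True-score variance = [0.88 + 0.94] + 1.58 = 1.82 + 1.58 = 3.4.
Reliability = 3.4 / 3.58 = 0.950.

0.950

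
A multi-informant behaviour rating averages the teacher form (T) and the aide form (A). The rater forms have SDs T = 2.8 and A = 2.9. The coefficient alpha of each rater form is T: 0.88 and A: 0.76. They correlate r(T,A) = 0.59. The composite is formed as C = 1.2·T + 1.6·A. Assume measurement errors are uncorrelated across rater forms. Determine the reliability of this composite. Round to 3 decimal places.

0.873

Var(C) = 1.2²·2.8² + 1.6²·2.9² + 2·[1.92·2.8·2.9·0.59] = 32.8192 + 18.3967 = 51.2159.
Because errors are independent across components, Cov(Tᵢ,Tⱼ) = Cov(Xᵢ,Xⱼ); the off-diagonal part of the true-score variance is the same as above.
True-score variance = [1.2²·2.8²·0.88 + 1.6²·2.9²·0.76] + 18.3967 = 26.2973 + 18.3967 = 44.694.
Reliability = 44.694 / 51.2159 = 0.873.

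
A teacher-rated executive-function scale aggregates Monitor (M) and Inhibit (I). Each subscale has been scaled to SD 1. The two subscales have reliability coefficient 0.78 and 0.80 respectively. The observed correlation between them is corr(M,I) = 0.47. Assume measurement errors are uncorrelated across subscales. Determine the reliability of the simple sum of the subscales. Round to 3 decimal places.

Var(M+I) = 2 + 2·[0.47] = 2 + 0.94 = 2.94.
With uncorrelated errors the cross-covariances are all true-score covariance, so they carry over unchanged; only the diagonal terms shrink to ρᵢσᵢ².
True-score variance = [0.78 + 0.80] + 0.94 = 1.58 + 0.94 = 2.52.
Reliability = 2.52 / 2.94 = 0.857.

0.857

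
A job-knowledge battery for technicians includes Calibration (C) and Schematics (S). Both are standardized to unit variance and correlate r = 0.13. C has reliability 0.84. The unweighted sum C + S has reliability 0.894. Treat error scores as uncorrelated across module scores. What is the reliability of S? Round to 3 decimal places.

Var(C+S) = 2 + 2·0.13 = 2.260.
True-score variance = ρ_C + ρ_S + 2·0.13, so 0.894 = (0.84 + ρ_S + 0.26) / 2.260.
ρ_S = 0.894·2.260 − 0.84 − 0.26 = 0.920.

0.920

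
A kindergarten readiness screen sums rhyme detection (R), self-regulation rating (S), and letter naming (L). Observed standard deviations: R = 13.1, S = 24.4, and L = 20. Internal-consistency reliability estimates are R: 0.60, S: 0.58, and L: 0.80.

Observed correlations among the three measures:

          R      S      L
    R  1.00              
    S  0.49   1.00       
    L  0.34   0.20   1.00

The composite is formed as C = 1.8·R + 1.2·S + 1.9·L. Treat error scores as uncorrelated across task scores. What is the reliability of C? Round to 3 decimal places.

Var(C) = 1.8²·13.1² + 1.2²·24.4² + 1.9²·20² + 2·[2.16·13.1·24.4·0.49 + 3.42·13.1·20·0.34 + 2.28·24.4·20·0.20] = 2857.33 + 1730.98 = 4588.31.
Under uncorrelated errors the observed covariances equal the true-score covariances, so only the own-variance terms attenuate.
True-score variance = [1.8²·13.1²·0.60 + 1.2²·24.4²·0.58 + 1.9²·20²·0.80] + 1730.98 = 1986.05 + 1730.98 = 3717.03.
Reliability = 3717.03 / 4588.31 = 0.810.

0.810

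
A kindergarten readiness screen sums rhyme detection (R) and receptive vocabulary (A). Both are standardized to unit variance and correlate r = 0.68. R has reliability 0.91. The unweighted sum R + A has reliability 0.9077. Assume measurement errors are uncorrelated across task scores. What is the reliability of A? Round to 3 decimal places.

Var(R+A) = 2 + 2·0.68 = 3.360.
True-score variance = ρ_R + ρ_A + 2·0.68, so 0.9077 = (0.91 + ρ_A + 1.36) / 3.360.
ρ_A = 0.9077·3.360 − 0.91 − 1.36 = 0.780.

0.780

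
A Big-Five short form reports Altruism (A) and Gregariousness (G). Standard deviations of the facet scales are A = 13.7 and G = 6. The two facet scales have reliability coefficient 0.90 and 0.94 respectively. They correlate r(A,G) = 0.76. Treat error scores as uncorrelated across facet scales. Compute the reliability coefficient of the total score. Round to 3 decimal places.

0.940

Var(A+G) = 13.7² + 6² + 2·[13.7·6·0.76] = 223.69 + 124.944 = 348.634.
Under uncorrelated errors the observed covariances equal the true-score covariances, so only the own-variance terms attenuate.
True-score variance = [13.7²·0.90 + 6²·0.94] + 124.944 = 202.761 + 124.944 = 327.705.
Reliability = 327.705 / 348.634 = 0.940.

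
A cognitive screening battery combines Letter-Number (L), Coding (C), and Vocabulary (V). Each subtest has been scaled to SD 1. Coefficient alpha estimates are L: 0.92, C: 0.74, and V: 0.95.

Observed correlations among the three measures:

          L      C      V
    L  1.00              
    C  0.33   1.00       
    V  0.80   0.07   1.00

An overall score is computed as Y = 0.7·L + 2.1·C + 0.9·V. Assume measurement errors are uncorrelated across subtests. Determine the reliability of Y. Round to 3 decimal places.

Var(Y) = 0.7² + 2.1² + 0.9² + 2·[1.47·0.33 + 0.63·0.80 + 1.89·0.07] = 5.71 + 2.2428 = 7.9528.
Under uncorrelated errors the observed covariances equal the true-score covariances, so only the own-variance terms attenuate.
True-score variance = [0.7²·0.92 + 2.1²·0.74 + 0.9²·0.95] + 2.2428 = 4.4837 + 2.2428 = 6.7265.
Reliability = 6.7265 / 7.9528 = 0.846.

0.846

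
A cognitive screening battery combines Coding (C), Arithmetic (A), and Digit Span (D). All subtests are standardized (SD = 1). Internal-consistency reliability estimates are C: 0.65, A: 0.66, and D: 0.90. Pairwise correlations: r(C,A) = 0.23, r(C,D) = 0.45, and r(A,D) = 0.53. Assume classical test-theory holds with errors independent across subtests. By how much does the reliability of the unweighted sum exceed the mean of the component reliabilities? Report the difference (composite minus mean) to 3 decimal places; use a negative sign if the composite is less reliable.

Var(sum) = 3 + 2.42 = 5.42; true-score variance = 2.21 + 2.42 = 4.63; composite reliability = 0.8542.
Mean component reliability = 0.7367.
Difference = 0.8542 − 0.7367 = 0.118.

0.118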